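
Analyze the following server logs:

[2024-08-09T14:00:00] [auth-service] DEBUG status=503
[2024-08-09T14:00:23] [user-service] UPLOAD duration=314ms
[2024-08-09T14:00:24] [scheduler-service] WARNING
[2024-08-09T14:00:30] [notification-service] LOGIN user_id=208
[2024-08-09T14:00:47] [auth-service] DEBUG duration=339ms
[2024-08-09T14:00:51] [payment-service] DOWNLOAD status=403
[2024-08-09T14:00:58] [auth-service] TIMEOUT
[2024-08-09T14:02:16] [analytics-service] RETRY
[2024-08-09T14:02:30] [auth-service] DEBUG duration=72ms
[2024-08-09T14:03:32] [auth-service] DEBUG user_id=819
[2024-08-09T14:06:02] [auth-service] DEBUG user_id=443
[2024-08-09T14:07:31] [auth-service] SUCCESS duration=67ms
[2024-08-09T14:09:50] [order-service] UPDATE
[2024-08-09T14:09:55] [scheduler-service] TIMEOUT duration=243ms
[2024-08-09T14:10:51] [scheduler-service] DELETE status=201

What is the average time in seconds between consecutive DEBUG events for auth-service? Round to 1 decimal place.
90.5

To calculate average interval:

1. Find all DEBUG events for auth-service in order
2. Calculate time gaps between consecutive events
3. Compute mean of gaps: 362 / 4 = 90.5 seconds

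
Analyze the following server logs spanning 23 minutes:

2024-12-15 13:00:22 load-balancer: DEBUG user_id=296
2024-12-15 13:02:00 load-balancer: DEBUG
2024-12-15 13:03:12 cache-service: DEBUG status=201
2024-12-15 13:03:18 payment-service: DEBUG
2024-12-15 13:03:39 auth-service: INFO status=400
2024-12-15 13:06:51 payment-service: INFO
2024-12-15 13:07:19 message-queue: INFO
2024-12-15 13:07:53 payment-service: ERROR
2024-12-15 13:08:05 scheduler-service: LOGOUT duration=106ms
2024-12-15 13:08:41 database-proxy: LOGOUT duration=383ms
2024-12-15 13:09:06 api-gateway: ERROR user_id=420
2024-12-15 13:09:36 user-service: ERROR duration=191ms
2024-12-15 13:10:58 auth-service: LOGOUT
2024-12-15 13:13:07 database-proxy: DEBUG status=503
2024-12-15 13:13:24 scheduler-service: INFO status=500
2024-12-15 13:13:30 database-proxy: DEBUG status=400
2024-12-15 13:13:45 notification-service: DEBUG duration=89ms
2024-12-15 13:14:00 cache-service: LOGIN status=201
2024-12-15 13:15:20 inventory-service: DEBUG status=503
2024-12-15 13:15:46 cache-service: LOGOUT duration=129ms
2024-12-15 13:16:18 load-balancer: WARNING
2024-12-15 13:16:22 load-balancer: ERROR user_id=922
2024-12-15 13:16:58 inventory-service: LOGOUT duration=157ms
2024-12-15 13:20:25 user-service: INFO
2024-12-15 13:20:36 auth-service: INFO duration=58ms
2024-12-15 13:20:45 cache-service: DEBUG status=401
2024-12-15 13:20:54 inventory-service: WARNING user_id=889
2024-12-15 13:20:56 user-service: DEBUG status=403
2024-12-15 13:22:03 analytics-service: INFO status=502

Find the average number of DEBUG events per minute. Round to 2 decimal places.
0.43

To calculate the rate:

1. Count total DEBUG events: 10
2. Total time period: 23 minutes
3. Rate = 10 / 23 = 0.43 events per minute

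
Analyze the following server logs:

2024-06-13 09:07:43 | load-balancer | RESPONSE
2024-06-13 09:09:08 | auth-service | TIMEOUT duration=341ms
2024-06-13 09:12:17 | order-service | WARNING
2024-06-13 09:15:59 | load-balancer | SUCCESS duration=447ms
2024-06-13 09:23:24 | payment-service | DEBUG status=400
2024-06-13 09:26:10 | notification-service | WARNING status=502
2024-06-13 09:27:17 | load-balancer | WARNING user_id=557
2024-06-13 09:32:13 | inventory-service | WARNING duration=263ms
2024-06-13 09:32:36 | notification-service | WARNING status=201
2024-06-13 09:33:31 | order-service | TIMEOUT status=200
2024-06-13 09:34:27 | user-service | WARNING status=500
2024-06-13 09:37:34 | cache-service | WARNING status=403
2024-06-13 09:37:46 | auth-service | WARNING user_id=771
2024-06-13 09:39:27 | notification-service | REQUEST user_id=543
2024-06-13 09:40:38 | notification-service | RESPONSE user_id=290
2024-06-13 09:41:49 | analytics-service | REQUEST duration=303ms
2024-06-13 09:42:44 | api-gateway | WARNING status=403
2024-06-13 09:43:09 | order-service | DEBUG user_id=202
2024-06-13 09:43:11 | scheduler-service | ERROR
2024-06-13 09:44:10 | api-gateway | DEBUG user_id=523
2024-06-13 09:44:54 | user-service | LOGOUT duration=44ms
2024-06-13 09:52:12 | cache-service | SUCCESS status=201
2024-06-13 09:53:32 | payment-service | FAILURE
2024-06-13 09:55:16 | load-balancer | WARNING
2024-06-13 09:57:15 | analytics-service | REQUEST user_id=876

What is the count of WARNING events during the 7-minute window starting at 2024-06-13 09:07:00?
1

To count events in the time window:

1. Window boundaries: 2024-06-13 09:07:00 to 2024-06-13 09:14:00
2. Filter for WARNING events within this window
3. Count matching events: 1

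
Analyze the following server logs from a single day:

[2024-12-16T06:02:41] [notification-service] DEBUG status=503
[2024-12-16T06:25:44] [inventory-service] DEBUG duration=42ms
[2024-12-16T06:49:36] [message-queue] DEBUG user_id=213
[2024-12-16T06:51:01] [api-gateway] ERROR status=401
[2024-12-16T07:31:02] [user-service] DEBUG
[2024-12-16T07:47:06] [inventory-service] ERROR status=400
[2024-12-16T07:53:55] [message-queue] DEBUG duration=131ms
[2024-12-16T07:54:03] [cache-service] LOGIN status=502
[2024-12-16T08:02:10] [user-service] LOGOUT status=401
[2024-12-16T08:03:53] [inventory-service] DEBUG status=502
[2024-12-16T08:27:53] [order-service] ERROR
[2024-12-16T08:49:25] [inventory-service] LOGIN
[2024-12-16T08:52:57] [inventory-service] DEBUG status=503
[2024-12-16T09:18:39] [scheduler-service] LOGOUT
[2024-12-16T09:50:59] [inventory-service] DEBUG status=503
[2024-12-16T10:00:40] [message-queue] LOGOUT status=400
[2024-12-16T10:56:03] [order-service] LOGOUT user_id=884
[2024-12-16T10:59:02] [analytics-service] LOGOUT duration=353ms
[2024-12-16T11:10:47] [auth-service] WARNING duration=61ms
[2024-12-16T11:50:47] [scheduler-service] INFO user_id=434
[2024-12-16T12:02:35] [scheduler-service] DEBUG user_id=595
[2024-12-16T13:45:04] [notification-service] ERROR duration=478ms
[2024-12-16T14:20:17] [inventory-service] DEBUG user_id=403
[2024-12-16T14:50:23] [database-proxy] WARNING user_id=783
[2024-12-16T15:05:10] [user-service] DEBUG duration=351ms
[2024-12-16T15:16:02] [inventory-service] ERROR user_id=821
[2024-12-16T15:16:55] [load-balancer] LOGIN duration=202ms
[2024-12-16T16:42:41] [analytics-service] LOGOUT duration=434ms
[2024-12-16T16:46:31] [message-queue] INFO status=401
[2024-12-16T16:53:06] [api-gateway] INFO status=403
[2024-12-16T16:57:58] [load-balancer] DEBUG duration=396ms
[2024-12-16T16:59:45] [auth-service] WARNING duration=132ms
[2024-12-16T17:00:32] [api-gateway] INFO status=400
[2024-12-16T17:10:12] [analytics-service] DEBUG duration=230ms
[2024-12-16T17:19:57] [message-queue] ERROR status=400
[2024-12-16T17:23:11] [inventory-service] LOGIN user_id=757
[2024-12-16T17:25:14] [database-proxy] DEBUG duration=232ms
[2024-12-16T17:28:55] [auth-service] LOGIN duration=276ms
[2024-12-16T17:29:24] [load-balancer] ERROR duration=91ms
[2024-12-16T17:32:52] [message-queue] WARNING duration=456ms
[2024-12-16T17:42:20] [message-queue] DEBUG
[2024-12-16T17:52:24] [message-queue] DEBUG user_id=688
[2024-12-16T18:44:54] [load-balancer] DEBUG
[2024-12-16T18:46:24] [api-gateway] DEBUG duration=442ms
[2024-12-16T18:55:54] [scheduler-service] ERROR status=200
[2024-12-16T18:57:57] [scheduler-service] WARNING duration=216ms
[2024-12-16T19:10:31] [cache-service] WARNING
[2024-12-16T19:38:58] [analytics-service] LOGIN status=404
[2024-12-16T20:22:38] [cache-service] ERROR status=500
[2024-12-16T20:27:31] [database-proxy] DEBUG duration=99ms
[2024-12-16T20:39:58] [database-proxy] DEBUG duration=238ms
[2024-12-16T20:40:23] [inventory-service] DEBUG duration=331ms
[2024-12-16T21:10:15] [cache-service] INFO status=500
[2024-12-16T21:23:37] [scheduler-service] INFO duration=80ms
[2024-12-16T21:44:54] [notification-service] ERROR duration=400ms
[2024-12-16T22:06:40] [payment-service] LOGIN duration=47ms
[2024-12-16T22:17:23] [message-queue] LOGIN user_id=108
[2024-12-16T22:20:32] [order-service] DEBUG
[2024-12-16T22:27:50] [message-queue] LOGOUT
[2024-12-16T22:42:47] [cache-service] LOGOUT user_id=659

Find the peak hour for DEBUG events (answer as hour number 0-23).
17

To find the peak hour:

1. Group all DEBUG events by hour
2. Count events in each hour
3. Find hour with maximum count
4. Peak hour: 17 (with 4 events)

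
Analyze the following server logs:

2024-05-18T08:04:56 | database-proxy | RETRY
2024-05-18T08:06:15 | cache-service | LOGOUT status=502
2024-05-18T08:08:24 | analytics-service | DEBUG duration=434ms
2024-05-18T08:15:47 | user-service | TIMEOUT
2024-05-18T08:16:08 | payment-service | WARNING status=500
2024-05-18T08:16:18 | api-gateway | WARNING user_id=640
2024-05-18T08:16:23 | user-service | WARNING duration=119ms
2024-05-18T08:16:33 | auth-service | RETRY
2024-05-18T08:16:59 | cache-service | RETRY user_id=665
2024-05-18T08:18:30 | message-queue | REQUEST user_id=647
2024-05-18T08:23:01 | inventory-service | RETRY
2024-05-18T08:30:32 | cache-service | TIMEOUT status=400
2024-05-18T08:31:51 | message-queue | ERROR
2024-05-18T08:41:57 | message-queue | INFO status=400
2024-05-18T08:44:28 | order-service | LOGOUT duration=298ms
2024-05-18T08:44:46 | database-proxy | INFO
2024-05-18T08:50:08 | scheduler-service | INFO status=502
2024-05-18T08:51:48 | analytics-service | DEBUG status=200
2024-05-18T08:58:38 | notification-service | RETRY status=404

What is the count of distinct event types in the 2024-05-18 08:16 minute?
2

To count unique event types:

1. Filter events in the minute starting at 2024-05-18 08:16
2. Extract event types from matching entries
3. Count unique types: 2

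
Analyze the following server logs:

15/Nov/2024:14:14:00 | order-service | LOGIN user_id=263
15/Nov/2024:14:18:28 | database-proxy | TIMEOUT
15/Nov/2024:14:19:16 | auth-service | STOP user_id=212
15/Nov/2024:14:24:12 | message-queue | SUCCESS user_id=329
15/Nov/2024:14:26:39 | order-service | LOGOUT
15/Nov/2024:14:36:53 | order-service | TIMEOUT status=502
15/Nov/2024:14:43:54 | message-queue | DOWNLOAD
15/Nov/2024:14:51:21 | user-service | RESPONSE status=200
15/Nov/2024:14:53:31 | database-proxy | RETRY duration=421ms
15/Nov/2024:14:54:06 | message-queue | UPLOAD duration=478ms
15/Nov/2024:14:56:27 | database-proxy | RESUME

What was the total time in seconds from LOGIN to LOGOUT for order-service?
759

To calculate state duration:

1. Find LOGIN event for order-service: 15/Nov/2024:14:14:00
2. Find LOGOUT event for order-service: 15/Nov/2024:14:26:39
3. Calculate duration: 15/Nov/2024:14:26:39 - 15/Nov/2024:14:14:00 = 759 seconds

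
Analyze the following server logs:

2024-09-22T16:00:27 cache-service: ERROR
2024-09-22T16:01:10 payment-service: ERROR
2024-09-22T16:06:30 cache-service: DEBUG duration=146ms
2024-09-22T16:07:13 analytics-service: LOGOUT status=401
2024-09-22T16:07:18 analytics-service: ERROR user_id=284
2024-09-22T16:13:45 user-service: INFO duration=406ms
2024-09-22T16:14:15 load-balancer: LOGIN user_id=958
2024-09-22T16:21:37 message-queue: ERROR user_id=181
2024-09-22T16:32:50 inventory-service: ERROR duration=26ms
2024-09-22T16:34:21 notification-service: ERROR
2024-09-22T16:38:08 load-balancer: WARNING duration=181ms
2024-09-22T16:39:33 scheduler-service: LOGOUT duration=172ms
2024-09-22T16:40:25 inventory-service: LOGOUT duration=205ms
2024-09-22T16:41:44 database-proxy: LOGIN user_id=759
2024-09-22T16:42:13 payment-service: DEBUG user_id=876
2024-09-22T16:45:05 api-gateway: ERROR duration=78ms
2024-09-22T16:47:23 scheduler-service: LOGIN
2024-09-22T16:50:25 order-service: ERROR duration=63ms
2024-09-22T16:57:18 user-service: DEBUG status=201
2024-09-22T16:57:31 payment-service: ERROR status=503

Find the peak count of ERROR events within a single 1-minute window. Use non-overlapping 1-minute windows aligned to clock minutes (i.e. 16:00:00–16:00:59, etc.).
1

To find the burst window:

1. Divide the log period into non-overlapping 1-minute windows starting at 16:00
2. Count ERROR events in each window
3. Find the window with maximum count
4. Maximum events in a window: 1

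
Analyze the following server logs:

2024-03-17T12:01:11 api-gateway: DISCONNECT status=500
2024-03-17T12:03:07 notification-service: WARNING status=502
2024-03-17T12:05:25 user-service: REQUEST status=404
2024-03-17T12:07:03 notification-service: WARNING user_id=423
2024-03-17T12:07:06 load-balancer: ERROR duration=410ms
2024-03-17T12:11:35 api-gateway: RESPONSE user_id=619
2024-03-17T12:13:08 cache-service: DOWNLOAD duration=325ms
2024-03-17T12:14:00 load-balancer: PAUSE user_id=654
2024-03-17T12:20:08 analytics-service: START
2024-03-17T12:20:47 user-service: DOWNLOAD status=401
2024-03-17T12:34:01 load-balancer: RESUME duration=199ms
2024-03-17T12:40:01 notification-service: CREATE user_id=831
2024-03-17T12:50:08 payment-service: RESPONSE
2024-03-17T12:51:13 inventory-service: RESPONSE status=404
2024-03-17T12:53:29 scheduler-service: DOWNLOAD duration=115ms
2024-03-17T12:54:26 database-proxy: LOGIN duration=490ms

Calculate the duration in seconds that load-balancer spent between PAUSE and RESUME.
1201

To calculate state duration:

1. Find PAUSE event for load-balancer: 2024-03-17T12:14:00
2. Find RESUME event for load-balancer: 2024-03-17T12:34:01
3. Calculate duration: 2024-03-17T12:34:01 - 2024-03-17T12:14:00 = 1201 seconds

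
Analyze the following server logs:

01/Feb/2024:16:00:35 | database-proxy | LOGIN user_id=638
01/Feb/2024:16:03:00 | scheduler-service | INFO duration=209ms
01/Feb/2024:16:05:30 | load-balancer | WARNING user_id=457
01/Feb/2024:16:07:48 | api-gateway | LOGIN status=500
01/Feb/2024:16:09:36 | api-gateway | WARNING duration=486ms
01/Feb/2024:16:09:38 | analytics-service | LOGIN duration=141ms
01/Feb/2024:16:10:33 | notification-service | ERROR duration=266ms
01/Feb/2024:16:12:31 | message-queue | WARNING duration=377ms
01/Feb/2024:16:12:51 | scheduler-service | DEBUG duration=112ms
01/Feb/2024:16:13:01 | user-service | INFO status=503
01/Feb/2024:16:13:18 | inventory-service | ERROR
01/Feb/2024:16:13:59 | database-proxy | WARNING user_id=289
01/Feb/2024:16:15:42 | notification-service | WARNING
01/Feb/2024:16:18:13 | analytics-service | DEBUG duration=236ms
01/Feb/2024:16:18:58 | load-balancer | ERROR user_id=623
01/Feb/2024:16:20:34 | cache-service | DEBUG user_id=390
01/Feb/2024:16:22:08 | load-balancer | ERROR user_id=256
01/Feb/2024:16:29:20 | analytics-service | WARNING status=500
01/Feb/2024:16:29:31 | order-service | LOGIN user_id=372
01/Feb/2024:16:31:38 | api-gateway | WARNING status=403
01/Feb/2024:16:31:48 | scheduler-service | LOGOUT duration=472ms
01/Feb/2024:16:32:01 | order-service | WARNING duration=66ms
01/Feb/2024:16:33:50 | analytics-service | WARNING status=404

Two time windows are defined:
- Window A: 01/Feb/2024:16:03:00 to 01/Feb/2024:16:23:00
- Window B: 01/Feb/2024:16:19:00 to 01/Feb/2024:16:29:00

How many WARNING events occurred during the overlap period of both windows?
0

To find overlap events:

1. Window A: 01/Feb/2024:16:03:00 to 01/Feb/2024:16:23:00
2. Window B: 01/Feb/2024:16:19:00 to 01/Feb/2024:16:29:00
3. Overlap period: 01/Feb/2024:16:19:00 to 01/Feb/2024:16:23:00
4. Count WARNING events in overlap: 0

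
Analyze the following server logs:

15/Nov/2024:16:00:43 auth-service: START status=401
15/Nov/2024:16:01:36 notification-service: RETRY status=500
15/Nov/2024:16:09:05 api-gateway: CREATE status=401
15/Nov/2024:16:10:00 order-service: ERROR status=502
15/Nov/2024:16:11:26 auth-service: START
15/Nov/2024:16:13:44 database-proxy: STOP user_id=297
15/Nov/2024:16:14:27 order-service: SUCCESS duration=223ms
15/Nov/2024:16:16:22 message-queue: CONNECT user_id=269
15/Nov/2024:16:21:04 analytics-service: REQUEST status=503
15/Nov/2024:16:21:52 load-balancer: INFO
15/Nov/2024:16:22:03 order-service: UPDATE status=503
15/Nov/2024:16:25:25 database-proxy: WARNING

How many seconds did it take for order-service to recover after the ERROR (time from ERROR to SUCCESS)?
267

To calculate recovery time:

1. Find ERROR event for order-service: 15/Nov/2024:16:10:00
2. Find next SUCCESS event for order-service: 15/Nov/2024:16:14:27
3. Recovery time: 15/Nov/2024:16:14:27 - 15/Nov/2024:16:10:00 = 267 seconds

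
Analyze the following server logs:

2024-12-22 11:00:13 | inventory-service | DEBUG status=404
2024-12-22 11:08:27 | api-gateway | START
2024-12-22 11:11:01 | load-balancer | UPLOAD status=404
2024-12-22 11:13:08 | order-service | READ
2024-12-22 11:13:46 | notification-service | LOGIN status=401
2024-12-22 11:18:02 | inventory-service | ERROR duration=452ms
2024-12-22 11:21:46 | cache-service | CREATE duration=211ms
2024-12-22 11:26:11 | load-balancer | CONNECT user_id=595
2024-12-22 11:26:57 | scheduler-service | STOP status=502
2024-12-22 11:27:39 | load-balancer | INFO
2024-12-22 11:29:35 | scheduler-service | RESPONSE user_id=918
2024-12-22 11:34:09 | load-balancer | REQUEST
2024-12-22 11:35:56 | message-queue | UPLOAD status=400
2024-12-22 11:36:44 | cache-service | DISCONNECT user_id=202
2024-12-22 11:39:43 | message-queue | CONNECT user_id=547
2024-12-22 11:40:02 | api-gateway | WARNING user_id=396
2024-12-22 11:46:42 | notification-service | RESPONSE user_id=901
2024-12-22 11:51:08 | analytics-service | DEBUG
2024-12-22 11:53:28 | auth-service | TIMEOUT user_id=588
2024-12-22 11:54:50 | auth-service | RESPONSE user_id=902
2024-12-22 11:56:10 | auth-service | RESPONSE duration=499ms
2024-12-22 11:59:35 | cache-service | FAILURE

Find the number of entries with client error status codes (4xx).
4

To find matching entries:

1. Pattern to match: client error status codes (4xx)
2. Scan each log entry for the pattern
3. Count matches: 4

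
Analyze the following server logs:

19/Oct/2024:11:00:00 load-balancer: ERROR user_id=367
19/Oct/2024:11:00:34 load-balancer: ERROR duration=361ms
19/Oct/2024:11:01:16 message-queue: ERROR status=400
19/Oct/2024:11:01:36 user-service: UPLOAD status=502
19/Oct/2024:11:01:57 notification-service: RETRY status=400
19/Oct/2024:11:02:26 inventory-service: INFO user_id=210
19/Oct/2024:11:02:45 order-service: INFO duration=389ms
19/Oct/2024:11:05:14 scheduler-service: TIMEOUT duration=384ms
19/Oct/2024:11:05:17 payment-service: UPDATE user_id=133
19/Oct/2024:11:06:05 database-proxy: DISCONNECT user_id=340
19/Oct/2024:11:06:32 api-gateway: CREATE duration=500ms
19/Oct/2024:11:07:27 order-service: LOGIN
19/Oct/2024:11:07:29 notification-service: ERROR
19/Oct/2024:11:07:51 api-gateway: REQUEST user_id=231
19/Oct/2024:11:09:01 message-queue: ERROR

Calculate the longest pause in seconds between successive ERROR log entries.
373

To find the longest gap:

1. Extract all ERROR events in chronological order
2. Calculate time differences between consecutive events
3. Find the maximum difference
4. Longest gap: 373 seconds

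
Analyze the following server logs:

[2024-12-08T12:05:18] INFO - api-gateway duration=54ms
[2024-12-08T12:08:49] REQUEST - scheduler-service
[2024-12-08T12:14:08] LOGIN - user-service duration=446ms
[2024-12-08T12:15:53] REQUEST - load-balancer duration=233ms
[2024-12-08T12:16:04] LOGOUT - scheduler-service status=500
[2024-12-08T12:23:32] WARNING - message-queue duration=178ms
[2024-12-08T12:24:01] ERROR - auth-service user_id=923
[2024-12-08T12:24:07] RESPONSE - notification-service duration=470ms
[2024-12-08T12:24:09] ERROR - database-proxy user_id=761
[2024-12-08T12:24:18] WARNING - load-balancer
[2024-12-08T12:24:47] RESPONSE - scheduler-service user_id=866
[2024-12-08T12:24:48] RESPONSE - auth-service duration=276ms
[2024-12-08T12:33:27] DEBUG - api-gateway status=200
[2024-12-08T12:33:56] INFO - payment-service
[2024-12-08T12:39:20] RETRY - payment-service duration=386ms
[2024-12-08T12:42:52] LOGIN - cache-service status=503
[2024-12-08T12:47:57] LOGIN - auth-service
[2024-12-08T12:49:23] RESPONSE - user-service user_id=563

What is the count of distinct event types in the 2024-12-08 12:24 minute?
3

To count unique event types:

1. Filter events in the minute starting at 2024-12-08 12:24
2. Extract event types from matching entries
3. Count unique types: 3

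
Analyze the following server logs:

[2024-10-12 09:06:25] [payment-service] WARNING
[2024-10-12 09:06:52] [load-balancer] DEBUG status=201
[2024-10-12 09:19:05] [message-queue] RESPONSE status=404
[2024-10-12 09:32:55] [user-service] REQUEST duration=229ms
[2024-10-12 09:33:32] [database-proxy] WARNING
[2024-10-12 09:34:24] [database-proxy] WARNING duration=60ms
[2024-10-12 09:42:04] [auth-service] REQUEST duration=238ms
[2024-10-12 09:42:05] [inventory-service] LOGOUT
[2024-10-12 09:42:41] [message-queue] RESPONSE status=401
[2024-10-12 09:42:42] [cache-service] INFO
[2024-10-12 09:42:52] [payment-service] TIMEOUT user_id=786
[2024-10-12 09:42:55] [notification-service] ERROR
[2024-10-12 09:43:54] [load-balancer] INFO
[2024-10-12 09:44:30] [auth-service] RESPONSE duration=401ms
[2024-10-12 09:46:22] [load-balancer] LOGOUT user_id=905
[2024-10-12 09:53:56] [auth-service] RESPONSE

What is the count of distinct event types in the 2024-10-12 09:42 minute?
6

To count unique event types:

1. Filter events in the minute starting at 2024-10-12 09:42
2. Extract event types from matching entries
3. Count unique types: 6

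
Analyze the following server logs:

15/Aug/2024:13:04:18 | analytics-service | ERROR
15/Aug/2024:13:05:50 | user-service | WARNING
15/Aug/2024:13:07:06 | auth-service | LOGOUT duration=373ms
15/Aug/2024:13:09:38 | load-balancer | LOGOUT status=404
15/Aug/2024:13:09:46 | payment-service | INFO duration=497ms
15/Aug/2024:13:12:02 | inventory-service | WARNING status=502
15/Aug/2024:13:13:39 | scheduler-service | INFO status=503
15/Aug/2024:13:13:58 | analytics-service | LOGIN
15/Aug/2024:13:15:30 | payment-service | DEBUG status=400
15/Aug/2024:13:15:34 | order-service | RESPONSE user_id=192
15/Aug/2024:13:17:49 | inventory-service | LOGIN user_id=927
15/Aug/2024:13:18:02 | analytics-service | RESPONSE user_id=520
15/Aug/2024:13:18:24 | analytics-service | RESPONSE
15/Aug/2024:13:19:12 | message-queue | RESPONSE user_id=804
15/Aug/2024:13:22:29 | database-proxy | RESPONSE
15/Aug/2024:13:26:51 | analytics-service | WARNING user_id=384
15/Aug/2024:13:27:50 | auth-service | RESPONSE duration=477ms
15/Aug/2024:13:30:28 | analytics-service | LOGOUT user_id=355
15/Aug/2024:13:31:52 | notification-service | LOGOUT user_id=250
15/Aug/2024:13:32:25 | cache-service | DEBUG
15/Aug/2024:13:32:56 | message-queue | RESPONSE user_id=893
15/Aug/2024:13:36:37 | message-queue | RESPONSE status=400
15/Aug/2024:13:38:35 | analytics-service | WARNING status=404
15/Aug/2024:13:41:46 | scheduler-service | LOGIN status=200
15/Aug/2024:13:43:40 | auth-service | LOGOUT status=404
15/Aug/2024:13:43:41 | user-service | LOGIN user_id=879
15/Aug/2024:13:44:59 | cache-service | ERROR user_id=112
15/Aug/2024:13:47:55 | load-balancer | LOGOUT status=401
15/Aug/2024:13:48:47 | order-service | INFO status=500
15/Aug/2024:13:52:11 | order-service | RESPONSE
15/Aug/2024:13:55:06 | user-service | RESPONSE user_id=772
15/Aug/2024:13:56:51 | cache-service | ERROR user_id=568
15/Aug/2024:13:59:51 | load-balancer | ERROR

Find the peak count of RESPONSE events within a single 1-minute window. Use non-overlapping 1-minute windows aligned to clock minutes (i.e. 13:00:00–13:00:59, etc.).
2

To find the burst window:

1. Divide the log period into non-overlapping 1-minute windows starting at 13:00
2. Count RESPONSE events in each window
3. Find the window with maximum count
4. Maximum events in a window: 2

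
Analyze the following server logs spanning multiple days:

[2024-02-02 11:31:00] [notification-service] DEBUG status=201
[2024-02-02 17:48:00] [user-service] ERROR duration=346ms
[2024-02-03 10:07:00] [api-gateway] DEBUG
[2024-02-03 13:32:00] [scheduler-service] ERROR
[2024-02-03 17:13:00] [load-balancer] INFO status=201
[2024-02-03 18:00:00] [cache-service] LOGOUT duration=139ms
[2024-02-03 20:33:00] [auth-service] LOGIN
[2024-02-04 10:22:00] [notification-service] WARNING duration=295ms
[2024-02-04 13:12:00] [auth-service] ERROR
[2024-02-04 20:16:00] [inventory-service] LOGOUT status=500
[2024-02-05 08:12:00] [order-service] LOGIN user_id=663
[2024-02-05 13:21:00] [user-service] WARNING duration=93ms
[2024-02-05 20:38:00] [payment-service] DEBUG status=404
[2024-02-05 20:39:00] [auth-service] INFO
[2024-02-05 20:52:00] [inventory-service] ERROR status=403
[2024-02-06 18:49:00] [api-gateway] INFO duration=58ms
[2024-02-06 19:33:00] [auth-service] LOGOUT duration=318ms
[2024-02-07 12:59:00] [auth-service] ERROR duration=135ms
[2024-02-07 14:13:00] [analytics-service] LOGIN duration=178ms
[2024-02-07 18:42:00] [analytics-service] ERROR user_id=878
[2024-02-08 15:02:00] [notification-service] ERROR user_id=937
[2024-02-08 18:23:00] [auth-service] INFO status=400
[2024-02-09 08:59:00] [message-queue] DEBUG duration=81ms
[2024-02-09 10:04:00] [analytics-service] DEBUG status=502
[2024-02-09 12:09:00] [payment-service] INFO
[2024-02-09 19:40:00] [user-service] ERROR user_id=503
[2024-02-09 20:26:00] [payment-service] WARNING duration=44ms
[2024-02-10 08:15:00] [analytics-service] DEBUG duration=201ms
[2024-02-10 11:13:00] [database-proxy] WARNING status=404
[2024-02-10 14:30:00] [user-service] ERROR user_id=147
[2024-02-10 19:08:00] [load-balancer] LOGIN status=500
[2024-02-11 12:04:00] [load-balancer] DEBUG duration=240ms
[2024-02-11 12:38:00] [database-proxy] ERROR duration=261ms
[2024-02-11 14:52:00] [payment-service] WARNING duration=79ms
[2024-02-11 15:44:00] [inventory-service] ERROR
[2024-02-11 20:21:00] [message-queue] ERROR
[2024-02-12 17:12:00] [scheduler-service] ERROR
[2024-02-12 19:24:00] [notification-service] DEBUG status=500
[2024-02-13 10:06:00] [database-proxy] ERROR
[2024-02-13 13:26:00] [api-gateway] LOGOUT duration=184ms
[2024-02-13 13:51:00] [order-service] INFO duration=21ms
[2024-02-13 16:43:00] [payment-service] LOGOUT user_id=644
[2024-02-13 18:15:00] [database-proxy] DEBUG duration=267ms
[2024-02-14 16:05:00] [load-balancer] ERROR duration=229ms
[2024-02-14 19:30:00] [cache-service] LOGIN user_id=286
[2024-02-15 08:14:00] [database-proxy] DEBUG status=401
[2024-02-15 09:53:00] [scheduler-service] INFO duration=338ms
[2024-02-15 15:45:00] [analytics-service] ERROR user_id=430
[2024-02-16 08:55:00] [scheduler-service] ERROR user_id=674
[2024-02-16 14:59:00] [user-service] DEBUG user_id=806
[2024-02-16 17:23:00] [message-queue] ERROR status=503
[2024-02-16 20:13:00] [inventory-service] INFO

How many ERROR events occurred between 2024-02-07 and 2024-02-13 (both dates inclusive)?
10

To filter by date range:

1. Date range: 2024-02-07 through 2024-02-13, both dates inclusive
2. Filter for ERROR events whose date falls in this range
3. Count matching events: 10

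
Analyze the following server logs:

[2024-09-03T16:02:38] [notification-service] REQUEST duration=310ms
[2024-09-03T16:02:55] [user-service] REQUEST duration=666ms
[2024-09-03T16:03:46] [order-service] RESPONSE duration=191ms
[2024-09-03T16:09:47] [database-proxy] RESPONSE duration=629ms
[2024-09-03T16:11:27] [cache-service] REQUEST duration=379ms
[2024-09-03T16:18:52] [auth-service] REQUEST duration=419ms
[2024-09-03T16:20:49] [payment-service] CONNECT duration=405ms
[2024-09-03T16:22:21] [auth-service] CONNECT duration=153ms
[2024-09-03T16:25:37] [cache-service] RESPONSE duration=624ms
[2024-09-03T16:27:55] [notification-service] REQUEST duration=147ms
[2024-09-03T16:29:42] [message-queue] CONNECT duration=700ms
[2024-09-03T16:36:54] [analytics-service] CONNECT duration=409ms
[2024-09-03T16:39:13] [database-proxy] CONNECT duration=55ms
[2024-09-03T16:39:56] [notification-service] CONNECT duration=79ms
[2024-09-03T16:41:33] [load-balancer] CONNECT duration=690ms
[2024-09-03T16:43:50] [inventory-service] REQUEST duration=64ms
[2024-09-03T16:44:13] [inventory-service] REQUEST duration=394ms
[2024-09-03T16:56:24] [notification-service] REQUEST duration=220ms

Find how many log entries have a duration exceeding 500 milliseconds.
5

To count timeouts:

1. Threshold: 500ms
2. Extract duration from each log entry
3. Count entries where duration > 500
4. Timeout count: 5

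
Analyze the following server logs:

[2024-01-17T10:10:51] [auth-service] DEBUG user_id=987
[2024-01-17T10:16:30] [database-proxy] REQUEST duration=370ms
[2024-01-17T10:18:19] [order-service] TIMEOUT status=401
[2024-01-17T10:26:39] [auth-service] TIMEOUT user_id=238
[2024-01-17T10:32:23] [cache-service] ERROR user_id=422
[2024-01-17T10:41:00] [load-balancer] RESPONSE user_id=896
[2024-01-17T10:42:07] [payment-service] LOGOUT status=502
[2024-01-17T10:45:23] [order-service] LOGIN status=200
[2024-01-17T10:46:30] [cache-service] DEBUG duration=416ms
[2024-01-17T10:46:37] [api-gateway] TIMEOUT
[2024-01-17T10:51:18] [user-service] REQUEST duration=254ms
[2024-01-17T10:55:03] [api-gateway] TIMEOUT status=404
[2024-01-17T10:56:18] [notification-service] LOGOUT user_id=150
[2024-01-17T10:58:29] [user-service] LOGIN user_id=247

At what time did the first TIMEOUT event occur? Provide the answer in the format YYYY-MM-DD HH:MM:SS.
2024-01-17 10:18:19

To find the first event:

1. Filter for all TIMEOUT events
2. Sort by timestamp
3. Select the first one
4. Timestamp: 2024-01-17 10:18:19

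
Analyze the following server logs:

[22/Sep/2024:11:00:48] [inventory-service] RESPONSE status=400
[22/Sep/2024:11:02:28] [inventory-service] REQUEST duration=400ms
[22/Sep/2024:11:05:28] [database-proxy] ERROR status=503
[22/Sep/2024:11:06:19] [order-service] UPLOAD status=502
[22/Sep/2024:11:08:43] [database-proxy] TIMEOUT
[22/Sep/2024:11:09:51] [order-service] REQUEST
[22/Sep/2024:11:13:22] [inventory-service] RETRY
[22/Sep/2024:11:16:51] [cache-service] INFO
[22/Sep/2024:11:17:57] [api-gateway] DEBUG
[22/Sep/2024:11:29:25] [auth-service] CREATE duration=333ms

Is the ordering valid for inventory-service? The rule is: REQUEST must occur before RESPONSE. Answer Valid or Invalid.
Invalid

To validate ordering:

1. Required order: REQUEST → RESPONSE
2. Rule: REQUEST must occur before RESPONSE
3. Check actual order of events for inventory-service
4. Result: Invalid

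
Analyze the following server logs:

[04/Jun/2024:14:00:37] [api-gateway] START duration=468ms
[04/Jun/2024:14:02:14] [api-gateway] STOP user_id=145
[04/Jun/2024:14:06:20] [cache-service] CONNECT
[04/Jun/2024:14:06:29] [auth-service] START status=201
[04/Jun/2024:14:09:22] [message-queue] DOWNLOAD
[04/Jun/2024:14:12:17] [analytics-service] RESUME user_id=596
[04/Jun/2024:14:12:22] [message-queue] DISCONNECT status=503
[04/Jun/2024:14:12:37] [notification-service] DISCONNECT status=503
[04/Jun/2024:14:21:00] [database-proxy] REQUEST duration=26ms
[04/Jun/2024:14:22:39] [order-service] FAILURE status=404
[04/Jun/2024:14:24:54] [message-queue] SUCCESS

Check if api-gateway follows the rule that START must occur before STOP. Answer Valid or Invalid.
Valid

To validate ordering:

1. Required order: START → STOP
2. Rule: START must occur before STOP
3. Check actual order of events for api-gateway
4. Result: Valid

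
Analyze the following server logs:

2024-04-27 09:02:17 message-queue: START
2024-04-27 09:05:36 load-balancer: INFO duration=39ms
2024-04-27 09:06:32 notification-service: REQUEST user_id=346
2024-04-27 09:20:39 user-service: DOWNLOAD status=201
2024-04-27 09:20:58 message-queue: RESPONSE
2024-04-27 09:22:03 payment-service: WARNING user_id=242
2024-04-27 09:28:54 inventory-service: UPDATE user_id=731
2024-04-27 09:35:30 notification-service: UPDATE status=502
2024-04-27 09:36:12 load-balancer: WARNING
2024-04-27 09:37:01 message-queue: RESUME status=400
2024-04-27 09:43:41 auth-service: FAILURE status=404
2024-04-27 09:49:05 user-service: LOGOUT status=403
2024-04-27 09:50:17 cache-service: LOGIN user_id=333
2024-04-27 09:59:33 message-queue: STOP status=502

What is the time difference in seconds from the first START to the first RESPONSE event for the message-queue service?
1121

To find the time between events:

1. Locate the first START event for message-queue: 2024-04-27 09:02:17
2. Locate the first RESPONSE event for message-queue: 2024-04-27 09:20:58
3. Calculate the difference: 2024-04-27 09:20:58 - 2024-04-27 09:02:17 = 1121 seconds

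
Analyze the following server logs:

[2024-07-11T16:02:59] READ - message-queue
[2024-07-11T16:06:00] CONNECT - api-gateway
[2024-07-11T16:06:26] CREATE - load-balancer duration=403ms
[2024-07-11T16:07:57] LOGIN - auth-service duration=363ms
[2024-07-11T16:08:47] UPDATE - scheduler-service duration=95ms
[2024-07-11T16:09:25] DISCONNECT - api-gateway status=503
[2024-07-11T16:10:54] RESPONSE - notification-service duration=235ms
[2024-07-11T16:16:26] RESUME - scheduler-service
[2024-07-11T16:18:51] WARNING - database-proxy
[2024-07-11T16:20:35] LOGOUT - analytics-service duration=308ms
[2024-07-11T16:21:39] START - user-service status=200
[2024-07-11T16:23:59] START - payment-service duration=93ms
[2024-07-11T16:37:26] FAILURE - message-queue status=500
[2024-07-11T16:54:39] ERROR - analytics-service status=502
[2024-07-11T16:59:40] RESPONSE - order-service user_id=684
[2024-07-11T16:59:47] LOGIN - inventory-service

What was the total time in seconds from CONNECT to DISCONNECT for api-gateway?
205

To calculate state duration:

1. Find CONNECT event for api-gateway: 2024-07-11T16:06:00
2. Find DISCONNECT event for api-gateway: 2024-07-11T16:09:25
3. Calculate duration: 2024-07-11T16:09:25 - 2024-07-11T16:06:00 = 205 seconds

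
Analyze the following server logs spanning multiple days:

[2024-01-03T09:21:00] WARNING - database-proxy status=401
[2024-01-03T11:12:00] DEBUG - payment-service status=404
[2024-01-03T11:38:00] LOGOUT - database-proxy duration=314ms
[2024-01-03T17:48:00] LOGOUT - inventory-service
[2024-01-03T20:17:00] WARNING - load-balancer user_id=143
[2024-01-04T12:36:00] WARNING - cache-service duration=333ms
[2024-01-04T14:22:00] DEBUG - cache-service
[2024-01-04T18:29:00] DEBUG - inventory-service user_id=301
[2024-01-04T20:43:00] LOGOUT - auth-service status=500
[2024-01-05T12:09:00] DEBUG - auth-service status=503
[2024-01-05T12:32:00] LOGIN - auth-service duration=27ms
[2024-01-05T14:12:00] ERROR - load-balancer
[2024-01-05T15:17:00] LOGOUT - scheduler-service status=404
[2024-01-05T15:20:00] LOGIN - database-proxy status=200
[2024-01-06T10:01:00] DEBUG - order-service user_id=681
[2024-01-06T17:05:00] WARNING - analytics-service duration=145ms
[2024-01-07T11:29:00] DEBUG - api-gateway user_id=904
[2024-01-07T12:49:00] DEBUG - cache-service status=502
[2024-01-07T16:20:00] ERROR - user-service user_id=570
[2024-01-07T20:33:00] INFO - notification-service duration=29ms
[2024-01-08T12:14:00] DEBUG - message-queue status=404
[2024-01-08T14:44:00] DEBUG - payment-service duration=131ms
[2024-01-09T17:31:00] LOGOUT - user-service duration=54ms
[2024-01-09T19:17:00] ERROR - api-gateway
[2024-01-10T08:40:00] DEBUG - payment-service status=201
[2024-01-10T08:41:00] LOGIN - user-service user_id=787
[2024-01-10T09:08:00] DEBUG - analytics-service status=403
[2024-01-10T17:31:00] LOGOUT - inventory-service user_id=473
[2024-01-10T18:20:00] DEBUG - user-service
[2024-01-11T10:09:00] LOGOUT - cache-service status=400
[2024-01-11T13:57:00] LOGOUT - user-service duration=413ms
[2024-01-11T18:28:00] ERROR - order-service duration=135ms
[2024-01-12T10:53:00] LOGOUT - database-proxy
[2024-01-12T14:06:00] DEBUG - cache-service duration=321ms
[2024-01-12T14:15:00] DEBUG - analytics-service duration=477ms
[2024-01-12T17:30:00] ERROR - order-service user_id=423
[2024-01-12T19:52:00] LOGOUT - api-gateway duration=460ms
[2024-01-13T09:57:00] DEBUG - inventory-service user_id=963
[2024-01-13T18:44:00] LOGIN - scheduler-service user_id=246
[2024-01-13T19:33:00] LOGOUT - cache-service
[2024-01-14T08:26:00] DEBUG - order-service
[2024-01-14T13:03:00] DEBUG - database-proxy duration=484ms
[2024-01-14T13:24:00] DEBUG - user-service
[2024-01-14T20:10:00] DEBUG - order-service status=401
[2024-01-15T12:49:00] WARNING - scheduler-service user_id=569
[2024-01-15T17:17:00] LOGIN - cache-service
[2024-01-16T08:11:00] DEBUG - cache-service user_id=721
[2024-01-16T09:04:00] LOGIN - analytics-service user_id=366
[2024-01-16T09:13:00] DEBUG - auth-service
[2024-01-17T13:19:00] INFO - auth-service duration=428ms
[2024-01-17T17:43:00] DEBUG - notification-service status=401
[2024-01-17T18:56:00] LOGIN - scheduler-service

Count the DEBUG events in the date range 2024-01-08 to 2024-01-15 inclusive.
12

To filter by date range:

1. Date range: 2024-01-08 through 2024-01-15, both dates inclusive
2. Filter for DEBUG events whose date falls in this range
3. Count matching events: 12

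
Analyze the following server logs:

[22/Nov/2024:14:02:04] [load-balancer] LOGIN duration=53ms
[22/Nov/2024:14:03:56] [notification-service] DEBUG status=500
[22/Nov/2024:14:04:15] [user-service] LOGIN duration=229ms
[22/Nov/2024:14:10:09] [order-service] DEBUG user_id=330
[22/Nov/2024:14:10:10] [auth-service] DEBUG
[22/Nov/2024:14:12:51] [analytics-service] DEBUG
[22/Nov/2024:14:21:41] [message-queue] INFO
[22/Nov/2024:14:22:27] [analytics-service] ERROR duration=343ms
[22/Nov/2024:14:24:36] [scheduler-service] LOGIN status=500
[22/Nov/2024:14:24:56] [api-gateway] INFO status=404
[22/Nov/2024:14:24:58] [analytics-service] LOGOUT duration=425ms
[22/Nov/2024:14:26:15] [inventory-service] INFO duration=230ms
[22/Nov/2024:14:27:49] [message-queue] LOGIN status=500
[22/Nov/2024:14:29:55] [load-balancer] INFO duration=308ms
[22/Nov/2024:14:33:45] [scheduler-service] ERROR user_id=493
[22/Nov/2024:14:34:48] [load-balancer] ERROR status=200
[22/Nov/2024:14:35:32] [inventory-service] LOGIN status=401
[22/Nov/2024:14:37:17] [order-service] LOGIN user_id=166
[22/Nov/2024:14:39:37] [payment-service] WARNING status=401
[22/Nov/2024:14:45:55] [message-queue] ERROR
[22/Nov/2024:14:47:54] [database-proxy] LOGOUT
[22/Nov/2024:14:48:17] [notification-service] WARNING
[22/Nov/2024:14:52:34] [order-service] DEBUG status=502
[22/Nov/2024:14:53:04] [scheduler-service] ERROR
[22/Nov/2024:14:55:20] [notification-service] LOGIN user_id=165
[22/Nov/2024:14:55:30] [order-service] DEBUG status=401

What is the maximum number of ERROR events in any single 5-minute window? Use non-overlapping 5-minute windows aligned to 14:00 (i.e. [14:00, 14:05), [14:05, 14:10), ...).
2

To find the burst window:

1. Divide the log period into non-overlapping 5-minute windows starting at 14:00
2. Count ERROR events in each window
3. Find the window with maximum count
4. Maximum events in a window: 2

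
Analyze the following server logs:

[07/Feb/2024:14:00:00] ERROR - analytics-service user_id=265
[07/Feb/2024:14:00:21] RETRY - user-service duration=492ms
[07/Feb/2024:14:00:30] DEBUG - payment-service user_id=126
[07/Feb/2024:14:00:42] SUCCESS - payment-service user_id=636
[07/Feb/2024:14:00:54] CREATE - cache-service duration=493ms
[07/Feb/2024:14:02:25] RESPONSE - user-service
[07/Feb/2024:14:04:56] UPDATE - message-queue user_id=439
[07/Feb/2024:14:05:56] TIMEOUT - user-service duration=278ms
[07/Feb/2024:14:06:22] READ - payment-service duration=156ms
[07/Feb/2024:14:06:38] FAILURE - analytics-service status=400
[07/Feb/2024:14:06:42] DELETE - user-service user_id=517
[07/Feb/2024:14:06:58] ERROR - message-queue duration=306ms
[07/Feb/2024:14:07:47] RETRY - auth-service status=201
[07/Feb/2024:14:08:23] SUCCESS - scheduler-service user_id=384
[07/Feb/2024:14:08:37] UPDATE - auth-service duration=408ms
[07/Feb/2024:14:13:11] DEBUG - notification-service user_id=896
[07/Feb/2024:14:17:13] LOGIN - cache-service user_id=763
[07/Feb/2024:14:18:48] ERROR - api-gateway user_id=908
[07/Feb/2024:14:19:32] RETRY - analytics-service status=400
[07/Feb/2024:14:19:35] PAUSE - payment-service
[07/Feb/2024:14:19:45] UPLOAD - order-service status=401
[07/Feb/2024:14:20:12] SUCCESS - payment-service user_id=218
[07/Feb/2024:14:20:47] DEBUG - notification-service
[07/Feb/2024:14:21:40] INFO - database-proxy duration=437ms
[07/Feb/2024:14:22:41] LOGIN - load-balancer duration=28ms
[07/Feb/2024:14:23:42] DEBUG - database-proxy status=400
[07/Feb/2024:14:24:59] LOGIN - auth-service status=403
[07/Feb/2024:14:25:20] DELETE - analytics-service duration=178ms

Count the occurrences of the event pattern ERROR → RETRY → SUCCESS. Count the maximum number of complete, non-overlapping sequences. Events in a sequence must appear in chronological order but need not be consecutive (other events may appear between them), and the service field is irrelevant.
3

To count sequences:

1. Look for pattern: ERROR → RETRY → SUCCESS
2. Greedily scan the log in chronological order, matching each sequence element in turn (ignoring service)
3. Each time the full pattern completes, increment the count and restart matching from the next event
4. Complete non-overlapping sequences found: 3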